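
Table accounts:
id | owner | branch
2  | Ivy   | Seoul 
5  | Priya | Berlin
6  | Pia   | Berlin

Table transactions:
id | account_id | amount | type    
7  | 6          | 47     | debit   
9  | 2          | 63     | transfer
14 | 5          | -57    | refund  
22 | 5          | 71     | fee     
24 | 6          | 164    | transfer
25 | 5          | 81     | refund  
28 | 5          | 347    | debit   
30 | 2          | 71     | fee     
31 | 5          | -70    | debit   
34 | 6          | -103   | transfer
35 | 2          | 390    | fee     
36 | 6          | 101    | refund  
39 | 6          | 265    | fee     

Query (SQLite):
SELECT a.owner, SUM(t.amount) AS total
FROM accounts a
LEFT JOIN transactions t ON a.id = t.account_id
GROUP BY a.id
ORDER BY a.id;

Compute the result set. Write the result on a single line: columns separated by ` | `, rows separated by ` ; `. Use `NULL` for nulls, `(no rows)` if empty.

Ivy | 524 ; Priya | 372 ; Pia | 474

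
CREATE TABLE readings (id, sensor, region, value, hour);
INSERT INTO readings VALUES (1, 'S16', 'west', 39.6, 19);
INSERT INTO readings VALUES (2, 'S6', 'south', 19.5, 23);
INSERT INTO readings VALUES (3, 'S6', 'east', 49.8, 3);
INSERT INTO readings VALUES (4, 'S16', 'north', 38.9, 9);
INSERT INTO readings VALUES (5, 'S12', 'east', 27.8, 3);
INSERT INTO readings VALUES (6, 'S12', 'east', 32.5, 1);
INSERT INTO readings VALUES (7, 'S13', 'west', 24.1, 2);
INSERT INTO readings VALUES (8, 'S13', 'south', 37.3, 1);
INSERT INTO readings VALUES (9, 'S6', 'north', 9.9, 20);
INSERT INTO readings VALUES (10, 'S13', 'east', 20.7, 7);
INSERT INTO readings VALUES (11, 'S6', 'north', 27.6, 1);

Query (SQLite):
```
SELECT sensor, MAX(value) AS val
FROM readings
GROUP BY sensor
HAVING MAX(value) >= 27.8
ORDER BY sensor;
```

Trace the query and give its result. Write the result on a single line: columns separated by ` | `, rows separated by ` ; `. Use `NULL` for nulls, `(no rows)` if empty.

Partition readings by sensor; compute MAX(value) within each group.
HAVING: keep groups where MAX(value) >= 27.8.
  S12: ids {5, 6} → MAX(value)=32.5
  S13: ids {7, 8, 10} → MAX(value)=37.3
  S16: ids {1, 4} → MAX(value)=39.6
  S6: ids {2, 3, 9, 11} → MAX(value)=49.8

S12 | 32.5 ; S13 | 37.3 ; S16 | 39.6 ; S6 | 49.8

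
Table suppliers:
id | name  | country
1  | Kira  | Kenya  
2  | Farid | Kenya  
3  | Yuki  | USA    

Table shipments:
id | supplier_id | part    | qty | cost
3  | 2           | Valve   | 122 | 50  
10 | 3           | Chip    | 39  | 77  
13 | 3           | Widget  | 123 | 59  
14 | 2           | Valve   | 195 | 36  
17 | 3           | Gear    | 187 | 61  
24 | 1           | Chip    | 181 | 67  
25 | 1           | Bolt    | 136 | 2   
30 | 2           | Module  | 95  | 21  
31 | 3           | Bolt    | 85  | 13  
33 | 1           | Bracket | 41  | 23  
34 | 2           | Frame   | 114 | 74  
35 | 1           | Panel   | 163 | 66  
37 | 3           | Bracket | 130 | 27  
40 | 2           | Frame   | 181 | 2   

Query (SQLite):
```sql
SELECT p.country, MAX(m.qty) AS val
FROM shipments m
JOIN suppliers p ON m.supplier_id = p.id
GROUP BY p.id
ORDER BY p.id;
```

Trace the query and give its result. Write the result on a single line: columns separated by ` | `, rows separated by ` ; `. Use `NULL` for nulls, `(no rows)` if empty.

Kenya | 181 ; Kenya | 195 ; USA | 187

Join each shipments row to its suppliers via supplier_id.
Group joined rows by suppliers.id; compute MAX(m.qty) per group.
  1: ids {24, 25, 33, 35} → MAX(m.qty)=181
  2: ids {3, 14, 30, 34, 40} → MAX(m.qty)=195
  3: ids {10, 13, 17, 31, 37} → MAX(m.qty)=187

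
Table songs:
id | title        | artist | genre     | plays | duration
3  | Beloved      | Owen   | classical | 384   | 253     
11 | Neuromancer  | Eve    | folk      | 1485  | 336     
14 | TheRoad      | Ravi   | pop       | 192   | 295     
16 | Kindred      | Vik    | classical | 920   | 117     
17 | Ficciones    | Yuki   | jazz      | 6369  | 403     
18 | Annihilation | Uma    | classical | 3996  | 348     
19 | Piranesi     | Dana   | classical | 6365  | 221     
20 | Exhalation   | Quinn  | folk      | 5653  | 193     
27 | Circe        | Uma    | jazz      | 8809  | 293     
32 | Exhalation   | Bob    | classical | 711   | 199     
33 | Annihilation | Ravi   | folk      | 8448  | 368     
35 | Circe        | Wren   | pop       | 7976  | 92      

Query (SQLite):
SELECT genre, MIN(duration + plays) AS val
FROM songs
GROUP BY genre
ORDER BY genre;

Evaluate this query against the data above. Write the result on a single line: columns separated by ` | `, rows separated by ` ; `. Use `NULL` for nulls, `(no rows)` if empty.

classical | 637 ; folk | 1821 ; jazz | 6772 ; pop | 487

For each row compute duration + plays.
Group by genre; take MIN of the expression per group.
  classical: ids {3, 16, 18, 19, 32} → MIN(duration + plays)=637
  folk: ids {11, 20, 33} → MIN(duration + plays)=1821
  jazz: ids {17, 27} → MIN(duration + plays)=6772
  pop: ids {14, 35} → MIN(duration + plays)=487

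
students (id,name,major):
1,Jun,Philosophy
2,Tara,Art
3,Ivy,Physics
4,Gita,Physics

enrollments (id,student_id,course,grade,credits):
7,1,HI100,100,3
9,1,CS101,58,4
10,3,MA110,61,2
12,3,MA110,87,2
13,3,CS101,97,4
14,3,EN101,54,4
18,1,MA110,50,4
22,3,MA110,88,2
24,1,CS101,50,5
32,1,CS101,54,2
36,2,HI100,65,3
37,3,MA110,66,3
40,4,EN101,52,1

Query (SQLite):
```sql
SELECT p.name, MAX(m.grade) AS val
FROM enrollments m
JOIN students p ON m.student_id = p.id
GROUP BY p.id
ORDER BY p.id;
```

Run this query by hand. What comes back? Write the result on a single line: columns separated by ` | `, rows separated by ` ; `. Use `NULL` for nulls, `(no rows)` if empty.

Join each enrollments row to its students via student_id.
Group joined rows by students.id; compute MAX(m.grade) per group.
  1: ids {7, 9, 18, 24, 32} → MAX(m.grade)=100
  2: ids {36} → MAX(m.grade)=65
  3: ids {10, 12, 13, 14, 22, 37} → MAX(m.grade)=97
  4: ids {40} → MAX(m.grade)=52

Jun | 100 ; Tara | 65 ; Ivy | 97 ; Gita | 52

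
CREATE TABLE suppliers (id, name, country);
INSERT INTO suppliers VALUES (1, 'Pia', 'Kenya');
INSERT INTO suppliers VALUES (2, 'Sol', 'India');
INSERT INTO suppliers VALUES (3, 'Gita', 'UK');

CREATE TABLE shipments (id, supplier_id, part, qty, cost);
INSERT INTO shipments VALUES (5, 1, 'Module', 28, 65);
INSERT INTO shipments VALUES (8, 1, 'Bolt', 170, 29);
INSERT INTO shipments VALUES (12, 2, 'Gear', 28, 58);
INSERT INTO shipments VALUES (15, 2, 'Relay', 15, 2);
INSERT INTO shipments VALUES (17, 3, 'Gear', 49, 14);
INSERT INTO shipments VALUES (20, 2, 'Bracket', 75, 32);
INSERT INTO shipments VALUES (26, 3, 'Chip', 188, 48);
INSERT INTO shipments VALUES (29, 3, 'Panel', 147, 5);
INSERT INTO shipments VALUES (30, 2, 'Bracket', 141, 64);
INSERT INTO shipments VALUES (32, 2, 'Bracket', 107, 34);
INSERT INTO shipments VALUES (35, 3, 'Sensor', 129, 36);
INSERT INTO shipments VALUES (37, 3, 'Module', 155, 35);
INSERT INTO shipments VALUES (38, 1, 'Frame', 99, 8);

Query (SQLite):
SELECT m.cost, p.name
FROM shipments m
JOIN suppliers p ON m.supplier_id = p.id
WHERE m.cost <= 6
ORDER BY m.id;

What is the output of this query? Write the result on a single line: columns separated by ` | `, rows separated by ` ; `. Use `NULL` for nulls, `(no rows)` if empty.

2 | Sol ; 5 | Gita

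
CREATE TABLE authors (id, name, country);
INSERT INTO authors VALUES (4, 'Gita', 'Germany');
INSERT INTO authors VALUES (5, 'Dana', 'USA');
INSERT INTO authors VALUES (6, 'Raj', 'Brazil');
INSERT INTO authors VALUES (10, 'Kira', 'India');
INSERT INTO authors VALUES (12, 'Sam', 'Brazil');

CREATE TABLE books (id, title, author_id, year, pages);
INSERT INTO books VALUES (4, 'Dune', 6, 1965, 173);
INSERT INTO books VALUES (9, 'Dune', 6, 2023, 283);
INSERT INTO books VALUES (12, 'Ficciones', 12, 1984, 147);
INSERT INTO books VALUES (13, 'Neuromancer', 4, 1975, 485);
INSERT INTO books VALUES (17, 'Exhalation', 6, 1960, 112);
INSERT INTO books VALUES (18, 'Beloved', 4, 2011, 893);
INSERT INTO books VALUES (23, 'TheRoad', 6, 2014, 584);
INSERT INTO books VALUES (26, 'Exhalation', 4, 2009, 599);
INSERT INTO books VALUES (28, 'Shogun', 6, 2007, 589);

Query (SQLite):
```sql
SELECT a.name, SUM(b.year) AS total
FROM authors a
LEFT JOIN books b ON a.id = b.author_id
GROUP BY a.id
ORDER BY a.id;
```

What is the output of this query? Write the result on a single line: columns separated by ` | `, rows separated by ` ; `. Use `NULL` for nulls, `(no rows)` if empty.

Gita | 5995 ; Dana | NULL ; Raj | 9969 ; Kira | NULL ; Sam | 1984

LEFT JOIN keeps every authors row; unmatched ones get NULL for books columns.
Group by authors.id and compute SUM(b.year). SUM over an all-NULL group is NULL.
  4: ids {13, 18, 26} → SUM(b.year)=5995
  5: ids {—} → SUM(b.year)=NULL
  6: ids {4, 9, 17, 23, 28} → SUM(b.year)=9969
  10: ids {—} → SUM(b.year)=NULL
  12: ids {12} → SUM(b.year)=1984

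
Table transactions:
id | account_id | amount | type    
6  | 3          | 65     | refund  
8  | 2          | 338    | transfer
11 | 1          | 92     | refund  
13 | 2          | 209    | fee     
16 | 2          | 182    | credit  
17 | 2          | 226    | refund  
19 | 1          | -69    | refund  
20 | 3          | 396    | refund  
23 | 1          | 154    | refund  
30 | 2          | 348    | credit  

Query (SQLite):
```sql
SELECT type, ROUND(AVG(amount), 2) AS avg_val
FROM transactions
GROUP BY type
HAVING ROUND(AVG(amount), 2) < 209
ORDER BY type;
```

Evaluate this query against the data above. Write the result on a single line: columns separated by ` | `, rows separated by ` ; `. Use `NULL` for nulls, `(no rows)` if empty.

refund | 144

Partition transactions by type; compute ROUND(AVG(amount), 2) within each group.
HAVING: keep groups where ROUND(AVG(amount), 2) < 209.
  credit: ids {16, 30} → ROUND(AVG(amount), 2)=265
  fee: ids {13} → ROUND(AVG(amount), 2)=209
  refund: ids {6, 11, 17, 19, 20, 23} → ROUND(AVG(amount), 2)=144
  transfer: ids {8} → ROUND(AVG(amount), 2)=338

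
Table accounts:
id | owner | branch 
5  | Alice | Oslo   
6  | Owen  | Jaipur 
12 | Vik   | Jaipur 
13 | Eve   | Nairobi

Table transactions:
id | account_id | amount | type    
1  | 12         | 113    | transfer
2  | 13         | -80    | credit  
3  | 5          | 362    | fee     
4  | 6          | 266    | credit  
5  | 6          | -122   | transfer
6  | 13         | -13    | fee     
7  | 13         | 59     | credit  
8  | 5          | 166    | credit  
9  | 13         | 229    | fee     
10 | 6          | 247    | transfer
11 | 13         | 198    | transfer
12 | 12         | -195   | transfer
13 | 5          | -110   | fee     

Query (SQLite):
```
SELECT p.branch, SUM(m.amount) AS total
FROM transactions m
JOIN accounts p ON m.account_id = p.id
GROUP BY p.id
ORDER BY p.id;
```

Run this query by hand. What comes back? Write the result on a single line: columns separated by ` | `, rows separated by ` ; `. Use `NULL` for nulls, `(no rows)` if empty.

Oslo | 418 ; Jaipur | 391 ; Jaipur | -82 ; Nairobi | 393

Join each transactions row to its accounts via account_id.
Group joined rows by accounts.id; compute SUM(m.amount) per group.
  5: ids {3, 8, 13} → SUM(m.amount)=418
  6: ids {4, 5, 10} → SUM(m.amount)=391
  12: ids {1, 12} → SUM(m.amount)=-82
  13: ids {2, 6, 7, 9, 11} → SUM(m.amount)=393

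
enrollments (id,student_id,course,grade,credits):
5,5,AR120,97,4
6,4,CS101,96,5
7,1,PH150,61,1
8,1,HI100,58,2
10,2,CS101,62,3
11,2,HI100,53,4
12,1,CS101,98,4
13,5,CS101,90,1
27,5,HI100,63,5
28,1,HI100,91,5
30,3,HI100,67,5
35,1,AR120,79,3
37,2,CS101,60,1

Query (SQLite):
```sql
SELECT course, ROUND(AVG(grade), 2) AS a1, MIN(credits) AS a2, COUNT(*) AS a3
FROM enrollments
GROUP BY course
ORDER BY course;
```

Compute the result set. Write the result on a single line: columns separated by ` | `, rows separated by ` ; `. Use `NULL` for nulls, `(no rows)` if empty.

AR120 | 88 | 3 | 2 ; CS101 | 81.2 | 1 | 5 ; HI100 | 66.4 | 2 | 5 ; PH150 | 61 | 1 | 1

Group enrollments by course.
Per group compute: ROUND(AVG(grade), 2), MIN(credits), COUNT(*).
  AR120: ids {5, 35} → ROUND(AVG(grade), 2)=88, MIN(credits)=3, COUNT(*)=2
  CS101: ids {6, 10, 12, 13, 37} → ROUND(AVG(grade), 2)=81.2, MIN(credits)=1, COUNT(*)=5
  HI100: ids {8, 11, 27, 28, 30} → ROUND(AVG(grade), 2)=66.4, MIN(credits)=2, COUNT(*)=5
  PH150: ids {7} → ROUND(AVG(grade), 2)=61, MIN(credits)=1, COUNT(*)=1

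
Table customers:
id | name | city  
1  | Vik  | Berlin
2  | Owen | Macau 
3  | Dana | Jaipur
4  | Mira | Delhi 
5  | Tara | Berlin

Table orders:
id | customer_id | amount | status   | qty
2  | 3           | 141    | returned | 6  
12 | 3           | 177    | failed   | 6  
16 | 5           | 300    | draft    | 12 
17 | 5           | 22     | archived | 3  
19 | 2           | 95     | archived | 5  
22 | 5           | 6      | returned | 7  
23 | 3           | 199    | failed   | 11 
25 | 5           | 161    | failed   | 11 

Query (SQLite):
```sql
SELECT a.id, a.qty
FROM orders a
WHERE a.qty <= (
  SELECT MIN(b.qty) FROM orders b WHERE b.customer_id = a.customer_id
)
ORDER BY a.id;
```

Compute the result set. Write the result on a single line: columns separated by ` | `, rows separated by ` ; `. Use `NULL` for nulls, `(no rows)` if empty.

For each orders row a, compute MIN(qty) over rows sharing a.customer_id.
Keep row a if a.qty <= that per-group MIN.
  customer_id=2: MIN(qty) = 5
  customer_id=3: MIN(qty) = 6
  customer_id=5: MIN(qty) = 3

2 | 6 ; 12 | 6 ; 17 | 3 ; 19 | 5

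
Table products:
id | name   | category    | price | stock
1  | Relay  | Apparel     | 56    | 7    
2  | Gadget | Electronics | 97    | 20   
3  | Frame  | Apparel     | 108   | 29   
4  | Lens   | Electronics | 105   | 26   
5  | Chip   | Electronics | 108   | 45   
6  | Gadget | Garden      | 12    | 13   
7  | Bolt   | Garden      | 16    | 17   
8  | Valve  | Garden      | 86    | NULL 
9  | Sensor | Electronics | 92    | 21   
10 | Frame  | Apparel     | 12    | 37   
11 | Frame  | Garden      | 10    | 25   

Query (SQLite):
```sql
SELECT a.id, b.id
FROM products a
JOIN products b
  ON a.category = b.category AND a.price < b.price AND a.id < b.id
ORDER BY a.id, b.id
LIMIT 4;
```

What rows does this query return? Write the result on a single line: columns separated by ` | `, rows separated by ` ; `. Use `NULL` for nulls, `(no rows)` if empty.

1 | 3 ; 2 | 4 ; 2 | 5 ; 4 | 5

Pairs (a,b) with same category, a.price < b.price, a.id < b.id.
category groups: Apparel:{1,3,10} Electronics:{2,4,5,9} Garden:{6,7,8,11}
Ordered by (a.id, b.id); first 4.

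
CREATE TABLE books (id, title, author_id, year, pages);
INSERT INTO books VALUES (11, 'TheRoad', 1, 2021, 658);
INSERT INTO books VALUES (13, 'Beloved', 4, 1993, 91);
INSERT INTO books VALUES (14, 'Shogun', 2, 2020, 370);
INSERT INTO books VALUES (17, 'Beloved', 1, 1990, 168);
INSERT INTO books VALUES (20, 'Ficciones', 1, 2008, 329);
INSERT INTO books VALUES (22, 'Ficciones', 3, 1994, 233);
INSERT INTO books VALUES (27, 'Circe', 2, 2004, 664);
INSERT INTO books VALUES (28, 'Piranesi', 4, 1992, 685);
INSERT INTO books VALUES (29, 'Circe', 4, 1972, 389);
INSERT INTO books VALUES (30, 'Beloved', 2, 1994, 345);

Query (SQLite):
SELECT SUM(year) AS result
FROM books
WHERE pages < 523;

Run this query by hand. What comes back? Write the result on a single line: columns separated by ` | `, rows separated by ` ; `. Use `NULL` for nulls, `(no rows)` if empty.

13971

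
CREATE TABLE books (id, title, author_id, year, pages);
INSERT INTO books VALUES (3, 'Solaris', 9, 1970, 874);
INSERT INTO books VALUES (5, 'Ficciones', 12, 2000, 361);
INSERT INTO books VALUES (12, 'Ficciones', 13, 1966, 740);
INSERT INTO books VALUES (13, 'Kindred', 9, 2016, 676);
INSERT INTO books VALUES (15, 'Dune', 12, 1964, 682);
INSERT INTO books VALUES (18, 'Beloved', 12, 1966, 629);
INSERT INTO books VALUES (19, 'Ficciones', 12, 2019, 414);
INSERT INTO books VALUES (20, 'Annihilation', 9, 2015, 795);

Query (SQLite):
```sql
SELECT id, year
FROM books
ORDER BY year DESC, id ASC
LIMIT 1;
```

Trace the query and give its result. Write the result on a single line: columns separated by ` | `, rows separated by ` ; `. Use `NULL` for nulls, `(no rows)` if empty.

Sort by year desc, tiebreak id asc: (2019, id=19), (2016, id=13), (2015, id=20), (2000, id=5) …. Take first 1.

19 | 2019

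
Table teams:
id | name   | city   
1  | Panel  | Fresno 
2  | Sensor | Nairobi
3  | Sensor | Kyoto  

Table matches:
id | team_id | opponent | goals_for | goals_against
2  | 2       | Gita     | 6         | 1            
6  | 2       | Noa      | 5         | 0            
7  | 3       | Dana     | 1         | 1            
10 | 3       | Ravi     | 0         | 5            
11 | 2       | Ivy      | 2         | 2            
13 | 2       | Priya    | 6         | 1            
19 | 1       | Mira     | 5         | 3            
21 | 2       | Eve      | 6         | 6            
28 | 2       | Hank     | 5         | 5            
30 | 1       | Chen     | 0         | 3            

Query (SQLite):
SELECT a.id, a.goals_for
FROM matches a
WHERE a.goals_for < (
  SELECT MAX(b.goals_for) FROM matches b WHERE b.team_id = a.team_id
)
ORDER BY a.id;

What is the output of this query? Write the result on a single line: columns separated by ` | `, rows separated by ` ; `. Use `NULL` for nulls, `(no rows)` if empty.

For each matches row a, compute MAX(goals_for) over rows sharing a.team_id.
Keep row a if a.goals_for < that per-group MAX.
  team_id=1: MAX(goals_for) = 5
  team_id=2: MAX(goals_for) = 6
  team_id=3: MAX(goals_for) = 1

6 | 5 ; 10 | 0 ; 11 | 2 ; 28 | 5 ; 30 | 0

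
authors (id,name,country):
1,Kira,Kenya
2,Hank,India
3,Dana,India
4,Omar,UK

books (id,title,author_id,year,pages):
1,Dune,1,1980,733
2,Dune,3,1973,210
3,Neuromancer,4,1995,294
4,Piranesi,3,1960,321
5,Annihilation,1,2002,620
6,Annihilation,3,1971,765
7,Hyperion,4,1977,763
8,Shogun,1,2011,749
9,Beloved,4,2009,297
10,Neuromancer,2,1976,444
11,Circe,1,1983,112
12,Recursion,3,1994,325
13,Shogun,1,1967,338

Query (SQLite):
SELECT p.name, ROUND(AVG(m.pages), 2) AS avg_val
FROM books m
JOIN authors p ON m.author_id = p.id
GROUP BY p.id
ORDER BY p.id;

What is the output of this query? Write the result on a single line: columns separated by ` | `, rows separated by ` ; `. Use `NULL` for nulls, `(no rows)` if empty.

Join each books row to its authors via author_id.
Group joined rows by authors.id; compute ROUND(AVG(m.pages), 2) per group.
  1: ids {1, 5, 8, 11, 13} → ROUND(AVG(m.pages), 2)=510.4
  2: ids {10} → ROUND(AVG(m.pages), 2)=444
  3: ids {2, 4, 6, 12} → ROUND(AVG(m.pages), 2)=405.25
  4: ids {3, 7, 9} → ROUND(AVG(m.pages), 2)=451.33

Kira | 510.4 ; Hank | 444 ; Dana | 405.25 ; Omar | 451.33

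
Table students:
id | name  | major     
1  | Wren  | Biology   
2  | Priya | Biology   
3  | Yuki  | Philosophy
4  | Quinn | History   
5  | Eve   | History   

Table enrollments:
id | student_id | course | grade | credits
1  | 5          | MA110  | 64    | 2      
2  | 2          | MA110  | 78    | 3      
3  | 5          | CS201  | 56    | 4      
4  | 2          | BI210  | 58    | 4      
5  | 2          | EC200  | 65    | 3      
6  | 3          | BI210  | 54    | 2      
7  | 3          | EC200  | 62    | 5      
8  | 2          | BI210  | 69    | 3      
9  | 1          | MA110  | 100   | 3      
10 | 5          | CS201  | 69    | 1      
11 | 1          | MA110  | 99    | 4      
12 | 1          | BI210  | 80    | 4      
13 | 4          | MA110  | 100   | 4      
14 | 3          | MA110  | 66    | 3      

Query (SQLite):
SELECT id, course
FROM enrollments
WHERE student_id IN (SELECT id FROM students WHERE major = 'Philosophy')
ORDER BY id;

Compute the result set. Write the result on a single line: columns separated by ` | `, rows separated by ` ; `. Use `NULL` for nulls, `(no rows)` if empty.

6 | BI210 ; 7 | EC200 ; 14 | MA110

Inner query: students.id where major = 'Philosophy'.
Outer: keep enrollments rows whose student_id is in that set.
Inner query → {3}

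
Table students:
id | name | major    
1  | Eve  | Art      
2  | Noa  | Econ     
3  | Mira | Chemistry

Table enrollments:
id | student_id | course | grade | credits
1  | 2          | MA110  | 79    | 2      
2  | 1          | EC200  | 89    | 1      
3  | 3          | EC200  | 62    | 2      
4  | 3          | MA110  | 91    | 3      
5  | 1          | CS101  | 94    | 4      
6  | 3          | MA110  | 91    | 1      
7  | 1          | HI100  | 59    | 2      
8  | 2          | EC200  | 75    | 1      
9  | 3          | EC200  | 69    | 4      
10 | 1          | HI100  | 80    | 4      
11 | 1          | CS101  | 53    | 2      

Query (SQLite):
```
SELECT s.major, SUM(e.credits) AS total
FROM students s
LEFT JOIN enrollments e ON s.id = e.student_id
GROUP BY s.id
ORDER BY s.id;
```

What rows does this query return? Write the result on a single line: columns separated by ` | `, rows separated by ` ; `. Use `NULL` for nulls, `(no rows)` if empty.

Art | 13 ; Econ | 3 ; Chemistry | 10

LEFT JOIN keeps every students row; unmatched ones get NULL for enrollments columns.
Group by students.id and compute SUM(e.credits). SUM over an all-NULL group is NULL.
  1: ids {2, 5, 7, 10, 11} → SUM(e.credits)=13
  2: ids {1, 8} → SUM(e.credits)=3
  3: ids {3, 4, 6, 9} → SUM(e.credits)=10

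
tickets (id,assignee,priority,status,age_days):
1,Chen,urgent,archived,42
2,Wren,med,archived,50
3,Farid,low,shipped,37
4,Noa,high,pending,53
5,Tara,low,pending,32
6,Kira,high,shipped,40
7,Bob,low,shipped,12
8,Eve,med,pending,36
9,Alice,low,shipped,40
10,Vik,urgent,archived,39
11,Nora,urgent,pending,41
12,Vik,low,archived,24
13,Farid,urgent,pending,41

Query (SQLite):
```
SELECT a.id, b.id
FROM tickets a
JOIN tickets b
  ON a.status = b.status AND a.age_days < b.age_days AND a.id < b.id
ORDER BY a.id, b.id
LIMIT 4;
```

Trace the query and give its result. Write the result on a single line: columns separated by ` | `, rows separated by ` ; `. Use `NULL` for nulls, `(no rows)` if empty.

Pairs (a,b) with same status, a.age_days < b.age_days, a.id < b.id.
status groups: archived:{1,2,10,12} pending:{4,5,8,11,13} shipped:{3,6,7,9}
Ordered by (a.id, b.id); first 4.

1 | 2 ; 3 | 6 ; 3 | 9 ; 5 | 8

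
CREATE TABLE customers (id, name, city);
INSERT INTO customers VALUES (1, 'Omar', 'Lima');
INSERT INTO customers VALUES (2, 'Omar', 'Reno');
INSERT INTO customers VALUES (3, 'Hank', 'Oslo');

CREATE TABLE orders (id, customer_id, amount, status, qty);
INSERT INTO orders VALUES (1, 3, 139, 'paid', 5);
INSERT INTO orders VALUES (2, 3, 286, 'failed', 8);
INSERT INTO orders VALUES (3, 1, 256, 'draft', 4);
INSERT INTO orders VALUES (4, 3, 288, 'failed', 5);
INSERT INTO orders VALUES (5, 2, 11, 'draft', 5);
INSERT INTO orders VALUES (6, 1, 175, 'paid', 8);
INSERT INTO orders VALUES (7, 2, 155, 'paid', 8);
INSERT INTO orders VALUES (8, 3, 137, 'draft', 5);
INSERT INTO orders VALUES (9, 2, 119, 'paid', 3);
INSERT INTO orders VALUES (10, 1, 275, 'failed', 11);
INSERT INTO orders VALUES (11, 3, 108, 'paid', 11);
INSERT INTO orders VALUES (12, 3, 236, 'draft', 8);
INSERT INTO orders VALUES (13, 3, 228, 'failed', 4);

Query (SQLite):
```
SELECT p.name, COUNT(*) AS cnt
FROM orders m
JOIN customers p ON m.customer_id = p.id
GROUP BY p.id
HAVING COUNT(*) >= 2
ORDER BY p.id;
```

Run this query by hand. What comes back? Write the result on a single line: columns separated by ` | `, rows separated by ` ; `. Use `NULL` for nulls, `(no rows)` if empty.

Omar | 3 ; Omar | 3 ; Hank | 7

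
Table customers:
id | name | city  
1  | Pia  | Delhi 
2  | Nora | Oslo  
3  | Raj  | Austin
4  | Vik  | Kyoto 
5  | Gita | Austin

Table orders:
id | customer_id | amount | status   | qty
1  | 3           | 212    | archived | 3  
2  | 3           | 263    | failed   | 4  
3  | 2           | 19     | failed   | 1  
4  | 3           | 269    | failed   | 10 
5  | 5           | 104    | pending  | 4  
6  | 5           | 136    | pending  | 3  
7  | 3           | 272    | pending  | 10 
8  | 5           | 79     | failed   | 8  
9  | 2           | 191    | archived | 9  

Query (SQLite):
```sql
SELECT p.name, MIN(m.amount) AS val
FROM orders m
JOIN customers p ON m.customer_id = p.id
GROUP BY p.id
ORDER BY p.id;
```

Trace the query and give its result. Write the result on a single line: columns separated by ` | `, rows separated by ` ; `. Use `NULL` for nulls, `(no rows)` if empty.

Nora | 19 ; Raj | 212 ; Gita | 79

Join each orders row to its customers via customer_id.
Group joined rows by customers.id; compute MIN(m.amount) per group.
  2: ids {3, 9} → MIN(m.amount)=19
  3: ids {1, 2, 4, 7} → MIN(m.amount)=212
  5: ids {5, 6, 8} → MIN(m.amount)=79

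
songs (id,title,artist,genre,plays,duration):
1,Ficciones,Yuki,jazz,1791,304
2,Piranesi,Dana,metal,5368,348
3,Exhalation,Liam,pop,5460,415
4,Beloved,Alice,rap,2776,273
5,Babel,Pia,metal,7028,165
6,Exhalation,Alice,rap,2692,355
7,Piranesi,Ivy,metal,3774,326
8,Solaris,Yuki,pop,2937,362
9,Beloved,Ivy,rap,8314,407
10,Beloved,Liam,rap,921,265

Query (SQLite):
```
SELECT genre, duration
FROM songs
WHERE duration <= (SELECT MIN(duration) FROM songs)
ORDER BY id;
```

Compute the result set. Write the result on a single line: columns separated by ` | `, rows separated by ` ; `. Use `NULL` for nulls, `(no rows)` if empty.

metal | 165

Scalar subquery: MIN(duration) over all songs rows = 165.
Keep rows where duration <= that value.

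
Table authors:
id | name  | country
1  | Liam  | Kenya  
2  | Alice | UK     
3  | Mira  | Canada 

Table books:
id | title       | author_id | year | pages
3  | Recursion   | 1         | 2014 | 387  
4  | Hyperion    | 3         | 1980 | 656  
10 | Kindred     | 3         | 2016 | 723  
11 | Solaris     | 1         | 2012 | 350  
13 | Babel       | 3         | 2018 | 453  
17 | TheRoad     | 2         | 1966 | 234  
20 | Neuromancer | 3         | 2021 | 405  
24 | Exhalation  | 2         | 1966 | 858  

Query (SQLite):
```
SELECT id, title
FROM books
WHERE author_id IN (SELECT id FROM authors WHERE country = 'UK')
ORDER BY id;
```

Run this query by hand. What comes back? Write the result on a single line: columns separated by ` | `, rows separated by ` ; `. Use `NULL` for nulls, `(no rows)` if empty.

17 | TheRoad ; 24 | Exhalation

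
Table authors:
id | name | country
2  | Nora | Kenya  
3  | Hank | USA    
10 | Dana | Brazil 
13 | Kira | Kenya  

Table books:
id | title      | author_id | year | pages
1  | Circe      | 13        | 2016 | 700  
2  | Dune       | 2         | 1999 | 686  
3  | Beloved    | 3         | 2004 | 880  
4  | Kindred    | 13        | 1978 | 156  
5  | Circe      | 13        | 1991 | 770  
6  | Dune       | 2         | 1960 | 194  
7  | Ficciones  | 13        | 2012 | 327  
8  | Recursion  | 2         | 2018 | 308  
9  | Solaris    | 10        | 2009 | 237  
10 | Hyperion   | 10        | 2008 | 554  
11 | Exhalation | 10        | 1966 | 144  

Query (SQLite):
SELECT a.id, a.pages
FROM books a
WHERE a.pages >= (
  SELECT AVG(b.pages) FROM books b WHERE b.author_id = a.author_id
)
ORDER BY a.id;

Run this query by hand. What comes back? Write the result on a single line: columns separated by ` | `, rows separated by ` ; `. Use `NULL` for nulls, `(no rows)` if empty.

For each books row a, compute AVG(pages) over rows sharing a.author_id.
Keep row a if a.pages >= that per-group AVG.
  author_id=2: AVG(pages) = 396.0
  author_id=3: AVG(pages) = 880.0
  author_id=10: AVG(pages) = 311.666667
  author_id=13: AVG(pages) = 488.25

1 | 700 ; 2 | 686 ; 3 | 880 ; 5 | 770 ; 10 | 554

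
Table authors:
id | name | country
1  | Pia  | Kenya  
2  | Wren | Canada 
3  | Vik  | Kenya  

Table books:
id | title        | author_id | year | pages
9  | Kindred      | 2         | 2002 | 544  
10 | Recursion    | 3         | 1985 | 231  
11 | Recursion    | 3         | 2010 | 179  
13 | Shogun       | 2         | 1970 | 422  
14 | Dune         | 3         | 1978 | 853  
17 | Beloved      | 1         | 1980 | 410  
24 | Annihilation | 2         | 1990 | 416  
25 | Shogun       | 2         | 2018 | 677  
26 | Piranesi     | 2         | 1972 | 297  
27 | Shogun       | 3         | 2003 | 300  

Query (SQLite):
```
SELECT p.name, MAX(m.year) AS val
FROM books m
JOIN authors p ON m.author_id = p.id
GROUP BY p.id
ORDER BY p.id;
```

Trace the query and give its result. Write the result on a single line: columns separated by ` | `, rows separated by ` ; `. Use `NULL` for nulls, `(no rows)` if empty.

Pia | 1980 ; Wren | 2018 ; Vik | 2010

Join each books row to its authors via author_id.
Group joined rows by authors.id; compute MAX(m.year) per group.
  1: ids {17} → MAX(m.year)=1980
  2: ids {9, 13, 24, 25, 26} → MAX(m.year)=2018
  3: ids {10, 11, 14, 27} → MAX(m.year)=2010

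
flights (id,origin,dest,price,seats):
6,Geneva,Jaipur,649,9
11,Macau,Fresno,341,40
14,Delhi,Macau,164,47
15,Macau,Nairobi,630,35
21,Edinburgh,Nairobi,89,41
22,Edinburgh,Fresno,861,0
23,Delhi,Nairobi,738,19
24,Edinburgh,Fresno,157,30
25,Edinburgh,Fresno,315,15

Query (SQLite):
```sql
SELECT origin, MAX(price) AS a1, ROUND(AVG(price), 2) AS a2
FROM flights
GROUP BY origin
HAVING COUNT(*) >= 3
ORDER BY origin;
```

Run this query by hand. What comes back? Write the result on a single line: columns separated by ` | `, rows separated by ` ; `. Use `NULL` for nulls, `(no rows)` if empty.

Edinburgh | 861 | 355.5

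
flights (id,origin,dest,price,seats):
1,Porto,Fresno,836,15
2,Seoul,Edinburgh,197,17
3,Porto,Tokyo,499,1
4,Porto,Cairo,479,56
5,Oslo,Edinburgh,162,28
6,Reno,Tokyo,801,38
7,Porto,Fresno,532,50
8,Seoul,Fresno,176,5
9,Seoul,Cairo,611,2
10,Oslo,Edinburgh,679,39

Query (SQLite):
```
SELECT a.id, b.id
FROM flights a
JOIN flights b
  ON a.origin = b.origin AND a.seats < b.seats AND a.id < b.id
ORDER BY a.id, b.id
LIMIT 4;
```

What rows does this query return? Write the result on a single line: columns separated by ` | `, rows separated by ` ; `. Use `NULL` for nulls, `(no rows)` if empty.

1 | 4 ; 1 | 7 ; 3 | 4 ; 3 | 7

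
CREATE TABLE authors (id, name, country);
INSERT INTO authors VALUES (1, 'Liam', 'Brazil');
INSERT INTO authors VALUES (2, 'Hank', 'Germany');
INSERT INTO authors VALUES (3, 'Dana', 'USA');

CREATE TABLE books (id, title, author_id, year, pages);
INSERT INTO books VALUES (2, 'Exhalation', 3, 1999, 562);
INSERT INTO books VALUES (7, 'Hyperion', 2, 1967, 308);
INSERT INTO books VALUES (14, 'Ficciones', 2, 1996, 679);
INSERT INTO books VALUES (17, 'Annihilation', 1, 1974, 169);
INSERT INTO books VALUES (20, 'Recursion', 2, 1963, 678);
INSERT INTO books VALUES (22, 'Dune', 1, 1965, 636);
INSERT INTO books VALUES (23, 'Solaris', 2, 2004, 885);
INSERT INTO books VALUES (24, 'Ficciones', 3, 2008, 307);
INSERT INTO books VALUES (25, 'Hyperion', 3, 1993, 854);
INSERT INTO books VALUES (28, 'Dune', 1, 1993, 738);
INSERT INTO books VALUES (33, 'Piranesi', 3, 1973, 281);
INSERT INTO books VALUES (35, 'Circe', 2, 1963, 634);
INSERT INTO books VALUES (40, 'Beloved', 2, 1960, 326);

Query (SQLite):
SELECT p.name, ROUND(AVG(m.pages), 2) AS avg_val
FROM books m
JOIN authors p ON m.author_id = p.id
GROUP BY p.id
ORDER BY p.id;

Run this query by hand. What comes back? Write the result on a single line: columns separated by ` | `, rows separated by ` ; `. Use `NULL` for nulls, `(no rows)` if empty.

Liam | 514.33 ; Hank | 585 ; Dana | 501

Join each books row to its authors via author_id.
Group joined rows by authors.id; compute ROUND(AVG(m.pages), 2) per group.
  1: ids {17, 22, 28} → ROUND(AVG(m.pages), 2)=514.33
  2: ids {7, 14, 20, 23, 35, 40} → ROUND(AVG(m.pages), 2)=585
  3: ids {2, 24, 25, 33} → ROUND(AVG(m.pages), 2)=501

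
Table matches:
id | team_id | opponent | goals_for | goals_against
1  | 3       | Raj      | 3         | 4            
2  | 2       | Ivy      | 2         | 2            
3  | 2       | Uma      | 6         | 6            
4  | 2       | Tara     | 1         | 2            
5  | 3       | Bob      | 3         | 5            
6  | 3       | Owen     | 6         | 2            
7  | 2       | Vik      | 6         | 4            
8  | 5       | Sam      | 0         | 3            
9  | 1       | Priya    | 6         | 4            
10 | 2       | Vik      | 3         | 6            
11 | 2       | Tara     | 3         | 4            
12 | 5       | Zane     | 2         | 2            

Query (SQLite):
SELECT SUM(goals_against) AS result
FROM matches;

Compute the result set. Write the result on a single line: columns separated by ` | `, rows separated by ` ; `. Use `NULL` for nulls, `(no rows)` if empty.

All goals_against values: [4, 2, 6, 2, 5, 2, 4, 3, 4, 6, 4, 2].
SUM of non-NULL values = 44.

44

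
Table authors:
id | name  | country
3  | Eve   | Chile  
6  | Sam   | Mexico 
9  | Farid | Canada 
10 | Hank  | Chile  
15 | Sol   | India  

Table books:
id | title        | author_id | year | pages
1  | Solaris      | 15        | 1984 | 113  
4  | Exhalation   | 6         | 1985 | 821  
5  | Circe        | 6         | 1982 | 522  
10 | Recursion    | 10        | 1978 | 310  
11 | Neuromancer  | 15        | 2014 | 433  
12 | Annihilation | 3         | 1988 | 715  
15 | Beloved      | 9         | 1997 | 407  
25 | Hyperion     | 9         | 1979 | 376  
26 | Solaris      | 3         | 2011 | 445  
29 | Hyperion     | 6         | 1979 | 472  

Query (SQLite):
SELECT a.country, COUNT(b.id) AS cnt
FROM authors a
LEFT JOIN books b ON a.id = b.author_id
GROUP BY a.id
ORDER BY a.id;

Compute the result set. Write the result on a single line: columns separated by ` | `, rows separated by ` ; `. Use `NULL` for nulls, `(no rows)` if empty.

LEFT JOIN keeps every authors row; unmatched ones get NULL for books columns.
Group by authors.id and compute COUNT(b.id). COUNT(col) of an all-NULL group is 0.
  3: ids {12, 26} → COUNT(b.id)=2
  6: ids {4, 5, 29} → COUNT(b.id)=3
  9: ids {15, 25} → COUNT(b.id)=2
  10: ids {10} → COUNT(b.id)=1
  15: ids {1, 11} → COUNT(b.id)=2

Chile | 2 ; Mexico | 3 ; Canada | 2 ; Chile | 1 ; India | 2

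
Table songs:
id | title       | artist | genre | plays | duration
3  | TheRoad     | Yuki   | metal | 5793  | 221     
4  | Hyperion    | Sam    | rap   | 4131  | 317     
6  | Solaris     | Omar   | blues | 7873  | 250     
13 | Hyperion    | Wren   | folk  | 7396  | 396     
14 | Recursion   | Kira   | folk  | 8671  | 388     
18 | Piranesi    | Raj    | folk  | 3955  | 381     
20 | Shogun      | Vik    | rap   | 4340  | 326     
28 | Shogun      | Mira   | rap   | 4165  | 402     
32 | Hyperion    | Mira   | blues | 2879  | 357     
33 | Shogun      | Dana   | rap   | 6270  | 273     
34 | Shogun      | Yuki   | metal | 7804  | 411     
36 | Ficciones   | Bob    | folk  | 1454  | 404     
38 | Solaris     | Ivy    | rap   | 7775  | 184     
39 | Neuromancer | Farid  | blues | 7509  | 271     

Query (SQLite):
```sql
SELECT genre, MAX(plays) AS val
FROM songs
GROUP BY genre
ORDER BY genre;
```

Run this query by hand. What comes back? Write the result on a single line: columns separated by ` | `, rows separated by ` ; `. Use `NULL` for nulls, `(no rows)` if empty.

blues | 7873 ; folk | 8671 ; metal | 7804 ; rap | 7775

Partition songs by genre; compute MAX(plays) within each group.
  blues: ids {6, 32, 39} → MAX(plays)=7873
  folk: ids {13, 14, 18, 36} → MAX(plays)=8671
  metal: ids {3, 34} → MAX(plays)=7804
  rap: ids {4, 20, 28, 33, 38} → MAX(plays)=7775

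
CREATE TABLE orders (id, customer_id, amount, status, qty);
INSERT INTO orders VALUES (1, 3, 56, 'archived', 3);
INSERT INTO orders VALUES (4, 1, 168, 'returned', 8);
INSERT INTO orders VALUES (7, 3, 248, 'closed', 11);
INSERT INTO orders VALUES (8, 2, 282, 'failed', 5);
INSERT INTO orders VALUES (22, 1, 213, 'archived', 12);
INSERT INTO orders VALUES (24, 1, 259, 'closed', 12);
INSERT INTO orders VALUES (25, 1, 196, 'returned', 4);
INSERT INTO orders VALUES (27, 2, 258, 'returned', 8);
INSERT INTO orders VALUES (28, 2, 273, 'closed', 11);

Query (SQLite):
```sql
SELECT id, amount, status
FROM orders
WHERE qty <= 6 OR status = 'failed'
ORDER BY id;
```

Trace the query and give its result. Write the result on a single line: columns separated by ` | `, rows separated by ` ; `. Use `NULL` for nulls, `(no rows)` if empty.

1 | 56 | archived ; 8 | 282 | failed ; 25 | 196 | returned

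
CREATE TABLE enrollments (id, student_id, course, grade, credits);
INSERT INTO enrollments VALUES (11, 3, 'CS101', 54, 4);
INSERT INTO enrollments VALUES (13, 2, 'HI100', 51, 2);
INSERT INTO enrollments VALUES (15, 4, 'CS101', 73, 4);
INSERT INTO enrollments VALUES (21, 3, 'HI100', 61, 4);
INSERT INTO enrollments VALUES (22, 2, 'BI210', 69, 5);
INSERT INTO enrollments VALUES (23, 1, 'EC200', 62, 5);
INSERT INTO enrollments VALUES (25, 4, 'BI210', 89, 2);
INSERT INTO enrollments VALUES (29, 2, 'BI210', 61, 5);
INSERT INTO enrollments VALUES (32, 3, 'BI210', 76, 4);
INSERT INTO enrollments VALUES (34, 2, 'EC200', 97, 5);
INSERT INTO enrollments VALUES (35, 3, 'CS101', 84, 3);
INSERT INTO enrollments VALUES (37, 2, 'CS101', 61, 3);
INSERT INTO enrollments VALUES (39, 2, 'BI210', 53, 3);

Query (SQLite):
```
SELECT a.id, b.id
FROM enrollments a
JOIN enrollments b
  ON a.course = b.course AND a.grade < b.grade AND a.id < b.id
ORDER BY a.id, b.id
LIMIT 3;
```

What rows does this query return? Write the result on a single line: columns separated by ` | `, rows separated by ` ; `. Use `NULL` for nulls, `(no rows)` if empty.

Pairs (a,b) with same course, a.grade < b.grade, a.id < b.id.
course groups: BI210:{22,25,29,32,39} CS101:{11,15,35,37} EC200:{23,34} HI100:{13,21}
Ordered by (a.id, b.id); first 3.

11 | 15 ; 11 | 35 ; 11 | 37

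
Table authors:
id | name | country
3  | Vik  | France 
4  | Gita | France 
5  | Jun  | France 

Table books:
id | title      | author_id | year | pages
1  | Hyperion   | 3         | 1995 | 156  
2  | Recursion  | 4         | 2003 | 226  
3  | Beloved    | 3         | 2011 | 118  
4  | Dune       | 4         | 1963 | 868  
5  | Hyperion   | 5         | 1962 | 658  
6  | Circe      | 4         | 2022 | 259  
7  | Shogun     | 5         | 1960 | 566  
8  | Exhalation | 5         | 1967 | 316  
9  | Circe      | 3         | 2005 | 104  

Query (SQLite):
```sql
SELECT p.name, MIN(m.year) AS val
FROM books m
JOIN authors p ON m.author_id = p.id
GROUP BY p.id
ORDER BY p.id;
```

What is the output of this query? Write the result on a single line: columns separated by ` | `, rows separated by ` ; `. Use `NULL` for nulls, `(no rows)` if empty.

Join each books row to its authors via author_id.
Group joined rows by authors.id; compute MIN(m.year) per group.
  3: ids {1, 3, 9} → MIN(m.year)=1995
  4: ids {2, 4, 6} → MIN(m.year)=1963
  5: ids {5, 7, 8} → MIN(m.year)=1960

Vik | 1995 ; Gita | 1963 ; Jun | 1960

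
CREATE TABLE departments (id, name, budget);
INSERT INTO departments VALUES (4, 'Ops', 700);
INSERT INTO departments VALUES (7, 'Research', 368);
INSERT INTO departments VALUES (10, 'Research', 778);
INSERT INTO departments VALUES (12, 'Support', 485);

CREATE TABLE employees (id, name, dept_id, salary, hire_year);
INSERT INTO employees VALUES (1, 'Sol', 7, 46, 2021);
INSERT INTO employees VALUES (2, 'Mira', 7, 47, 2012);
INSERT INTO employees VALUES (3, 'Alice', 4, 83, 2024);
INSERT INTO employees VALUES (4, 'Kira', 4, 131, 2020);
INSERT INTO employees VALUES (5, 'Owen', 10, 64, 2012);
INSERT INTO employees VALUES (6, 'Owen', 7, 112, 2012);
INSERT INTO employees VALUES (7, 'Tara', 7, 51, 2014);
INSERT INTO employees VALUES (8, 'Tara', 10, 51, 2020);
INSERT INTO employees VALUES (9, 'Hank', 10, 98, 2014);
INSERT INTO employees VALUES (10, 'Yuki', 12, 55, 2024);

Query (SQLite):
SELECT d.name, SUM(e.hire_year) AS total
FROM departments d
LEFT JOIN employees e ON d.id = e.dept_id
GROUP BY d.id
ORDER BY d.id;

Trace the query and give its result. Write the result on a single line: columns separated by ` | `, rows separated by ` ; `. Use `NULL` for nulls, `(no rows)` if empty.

LEFT JOIN keeps every departments row; unmatched ones get NULL for employees columns.
Group by departments.id and compute SUM(e.hire_year). SUM over an all-NULL group is NULL.
  4: ids {3, 4} → SUM(e.hire_year)=4044
  7: ids {1, 2, 6, 7} → SUM(e.hire_year)=8059
  10: ids {5, 8, 9} → SUM(e.hire_year)=6046
  12: ids {10} → SUM(e.hire_year)=2024

Ops | 4044 ; Research | 8059 ; Research | 6046 ; Support | 2024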